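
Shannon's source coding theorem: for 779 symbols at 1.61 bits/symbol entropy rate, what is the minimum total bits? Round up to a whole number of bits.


Minimum bits >= n * H = 779 * 1.61 = 1254.19, rounded up to a whole number of bits = 1255

1255 bits


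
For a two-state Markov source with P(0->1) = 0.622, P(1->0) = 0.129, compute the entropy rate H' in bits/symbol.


Stationary distribution: pi_0 = p10/(p01+p10) = 0.1718, pi_1 = 0.8282. Entropy rate H' = pi_0*H(p01) + pi_1*H(p10) = 0.1718*0.9566 + 0.8282*0.5547 = 0.6237

0.6237 bits/symbol


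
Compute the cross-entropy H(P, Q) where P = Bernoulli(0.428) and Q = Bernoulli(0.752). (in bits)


H(P,Q) = -p*log2(q) - (1-p)*log2(1-q). -0.428*log2(0.752) = 0.175992; -0.572*log2(0.248) = 1.150628. H(P,Q) = 0.175992 + 1.150628 = 1.3266

1.3266 bits


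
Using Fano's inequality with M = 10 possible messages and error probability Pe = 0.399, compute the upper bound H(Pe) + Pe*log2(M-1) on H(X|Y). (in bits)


H(Pe) = -Pe*log2(Pe) - (1-Pe)*log2(1-Pe) = -0.399*log2(0.399) - 0.601*log2(0.601) = 0.528890 + 0.441472 = 0.9704. Pe*log2(M-1) = 0.399*log2(9) = 1.264800. Bound = H(Pe) + Pe*log2(M-1) = 0.528890 + 0.441472 + 1.264800 = 2.2352

2.2352 bits


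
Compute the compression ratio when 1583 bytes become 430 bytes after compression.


Ratio = original / compressed = 1583 / 430 = 3.6814

3.6814


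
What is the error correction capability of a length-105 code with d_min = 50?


Correction capability = floor((d-1)/2) = floor((50-1)/2) = 24

24 errors


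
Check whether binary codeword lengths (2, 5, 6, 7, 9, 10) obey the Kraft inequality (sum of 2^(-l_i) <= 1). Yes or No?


Kraft sum = sum(2^(-l_i)) = 0.3076, need <= 1. Result: satisfied (a binary prefix-free code with these lengths exists)

Yes


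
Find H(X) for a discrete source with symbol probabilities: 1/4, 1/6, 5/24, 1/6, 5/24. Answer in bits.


H = -sum(p_i * log2(p_i)). Terms: -(1/4)*log2(1/4) = 0.500000; -(1/6)*log2(1/6) = 0.430827; -(5/24)*log2(5/24) = 0.471466; -(1/6)*log2(1/6) = 0.430827; -(5/24)*log2(5/24) = 0.471466. H = 0.500000 + 0.430827 + 0.471466 + 0.430827 + 0.471466 = 2.3046

2.3046 bits


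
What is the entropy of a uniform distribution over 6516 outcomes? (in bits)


H = log2(n) = log2(6516) = 12.6698

12.6698 bits


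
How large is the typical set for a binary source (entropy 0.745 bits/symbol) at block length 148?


log2|A_typical| = nH = 148 * 0.745 = 110.26, so |A_typical| ~ 2^110.26 = 1.554e+33

1.554e+33


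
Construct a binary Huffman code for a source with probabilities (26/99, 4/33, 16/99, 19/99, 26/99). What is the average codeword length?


Huffman construction (repeatedly merge the two least-probable nodes; each merge adds 1 bit to every symbol beneath it): 4/33 + 16/99 = 28/99; 19/99 + 26/99 = 5/11; 26/99 + 28/99 = 6/11; 5/11 + 6/11 = 1. Resulting codeword lengths (in the order the probabilities were given): (2, 3, 3, 2, 2). L_avg = sum(p_i * l_i) = 26/99*2 + 4/33*3 + 16/99*3 + 19/99*2 + 26/99*2 = 226/99 = 2.2828

2.2828 bits


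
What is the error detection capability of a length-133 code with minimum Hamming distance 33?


Detection capability = d_min - 1 = 33 - 1 = 32

32 errors


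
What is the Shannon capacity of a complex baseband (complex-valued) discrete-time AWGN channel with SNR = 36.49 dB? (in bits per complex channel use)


SNR_linear = 10^(36.49/10) = 4456.5625; C = log2(1 + SNR_linear) = log2(1 + 4456.5625) = 12.122

12.122 bits/channel use


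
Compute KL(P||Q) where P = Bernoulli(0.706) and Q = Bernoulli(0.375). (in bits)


KL = p*log2(p/q) + (1-p)*log2((1-p)/(1-q)) = 0.706*log2(0.706/0.375) + 0.294*log2(0.294/0.625) = 0.3245

0.3245 bits


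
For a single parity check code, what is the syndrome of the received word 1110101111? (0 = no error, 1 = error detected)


Syndrome = XOR of all bits = 1 XOR 1 XOR 1 XOR 0 XOR 1 XOR 0 XOR 1 XOR 1 XOR 1 XOR 1 = 0

0


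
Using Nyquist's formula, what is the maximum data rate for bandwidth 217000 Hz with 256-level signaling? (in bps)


Rate = 2 * B * log2(M) = 2 * 217000 * 8.0 = 3472000.0

3472000.0 bps


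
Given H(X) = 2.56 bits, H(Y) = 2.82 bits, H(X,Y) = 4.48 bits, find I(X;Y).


I(X;Y) = H(X) + H(Y) - H(X,Y) = 2.56 + 2.82 - 4.48 = 0.9

0.9 bits


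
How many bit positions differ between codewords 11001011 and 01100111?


Count differing positions: ^ . ^ . ^ ^ . . = 4 differences

4


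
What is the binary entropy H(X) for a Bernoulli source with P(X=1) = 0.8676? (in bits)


H = -p*log2(p) - (1-p)*log2(1-p). -0.8676*log2(0.8676) = 0.177770; -0.1324*log2(0.1324) = 0.386214. H = 0.177770 + 0.386214 = 0.564

0.564 bits


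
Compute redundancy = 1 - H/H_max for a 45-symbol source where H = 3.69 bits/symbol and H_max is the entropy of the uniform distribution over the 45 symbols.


H_max = log2(K) = log2(45) = 5.4919 bits/symbol. Redundancy = 1 - H/H_max = 1 - 3.69/5.4919 = 1 - 0.6719 = 0.3281

0.3281


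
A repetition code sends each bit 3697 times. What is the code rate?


Rate = k/n = 1/3697

1/3697


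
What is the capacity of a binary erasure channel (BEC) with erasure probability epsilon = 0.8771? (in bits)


C = 1 - epsilon = 1 - 0.8771 = 0.1229

0.1229 bits


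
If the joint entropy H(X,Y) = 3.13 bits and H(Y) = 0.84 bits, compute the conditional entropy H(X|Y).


H(X|Y) = H(X,Y) - H(Y) = 3.13 - 0.84 = 2.29

2.29 bits


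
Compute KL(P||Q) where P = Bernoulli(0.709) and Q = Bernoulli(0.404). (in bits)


KL = p*log2(p/q) + (1-p)*log2((1-p)/(1-q)) = 0.709*log2(0.709/0.404) + 0.291*log2(0.291/0.596) = 0.2743

0.2743 bits


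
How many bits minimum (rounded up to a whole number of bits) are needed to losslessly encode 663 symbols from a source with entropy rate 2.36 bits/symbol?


Minimum bits >= n * H = 663 * 2.36 = 1564.68, rounded up to a whole number of bits = 1565

1565 bits


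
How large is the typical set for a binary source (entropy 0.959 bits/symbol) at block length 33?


log2|A_typical| = nH = 33 * 0.959 = 31.647, so |A_typical| ~ 2^31.647 = 3.363e+09

3.363e+09


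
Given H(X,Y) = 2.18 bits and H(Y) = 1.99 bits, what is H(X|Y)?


H(X|Y) = H(X,Y) - H(Y) = 2.18 - 1.99 = 0.19

0.19 bits


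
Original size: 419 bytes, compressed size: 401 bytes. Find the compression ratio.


Ratio = original / compressed = 419 / 401 = 1.0449

1.0449


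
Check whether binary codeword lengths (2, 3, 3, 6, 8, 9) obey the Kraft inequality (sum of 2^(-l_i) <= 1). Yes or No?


Kraft sum = sum(2^(-l_i)) = 0.5215, need <= 1. Result: satisfied (a binary prefix-free code with these lengths exists)

Yes


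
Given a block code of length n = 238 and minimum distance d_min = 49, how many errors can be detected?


Detection capability = d_min - 1 = 49 - 1 = 48

48 errors


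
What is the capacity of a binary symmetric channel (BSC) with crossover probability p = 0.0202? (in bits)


H(p) = -p*log2(p) - (1-p)*log2(1-p) = -0.0202*log2(0.0202) - 0.9798*log2(0.9798) = 0.113716 + 0.028846 = 0.1426. C = 1 - H(p) = 1 - 0.1426 = 0.8574

0.8574 bits


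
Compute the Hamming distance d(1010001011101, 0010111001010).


Count differing positions: ^ . . . ^ ^ . . ^ . ^ ^ ^ = 7 differences

7


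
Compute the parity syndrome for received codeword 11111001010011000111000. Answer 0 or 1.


Syndrome = XOR of all bits = 1 XOR 1 XOR 1 XOR 1 XOR 1 XOR 0 XOR 0 XOR 1 XOR 0 XOR 1 XOR 0 XOR 0 XOR 1 XOR 1 XOR 0 XOR 0 XOR 0 XOR 1 XOR 1 XOR 1 XOR 0 XOR 0 XOR 0 = 0

0


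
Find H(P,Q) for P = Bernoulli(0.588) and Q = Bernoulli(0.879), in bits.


H(P,Q) = -p*log2(q) - (1-p)*log2(1-q). -0.588*log2(0.879) = 0.109406; -0.412*log2(0.121) = 1.255331. H(P,Q) = 0.109406 + 1.255331 = 1.3647

1.3647 bits


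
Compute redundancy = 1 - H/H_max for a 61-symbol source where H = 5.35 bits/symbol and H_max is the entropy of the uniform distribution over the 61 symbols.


H_max = log2(K) = log2(61) = 5.9307 bits/symbol. Redundancy = 1 - H/H_max = 1 - 5.35/5.9307 = 1 - 0.9021 = 0.0979

0.0979


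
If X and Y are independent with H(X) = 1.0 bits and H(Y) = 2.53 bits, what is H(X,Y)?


For independent variables, H(X,Y) = H(X) + H(Y) = 1.0 + 2.53 = 3.53

3.53 bits


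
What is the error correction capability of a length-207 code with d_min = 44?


Correction capability = floor((d-1)/2) = floor((44-1)/2) = 21

21 errors


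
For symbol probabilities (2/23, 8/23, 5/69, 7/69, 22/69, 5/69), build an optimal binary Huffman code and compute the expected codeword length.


Huffman construction (repeatedly merge the two least-probable nodes; each merge adds 1 bit to every symbol beneath it): 5/69 + 5/69 = 10/69; 2/23 + 7/69 = 13/69; 10/69 + 13/69 = 1/3; 22/69 + 1/3 = 15/23; 8/23 + 15/23 = 1. Resulting codeword lengths (in the order the probabilities were given): (4, 1, 4, 4, 2, 4). L_avg = sum(p_i * l_i) = 2/23*4 + 8/23*1 + 5/69*4 + 7/69*4 + 22/69*2 + 5/69*4 = 160/69 = 2.3188

2.3188 bits


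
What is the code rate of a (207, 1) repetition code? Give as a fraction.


Rate = k/n = 1/207

1/207


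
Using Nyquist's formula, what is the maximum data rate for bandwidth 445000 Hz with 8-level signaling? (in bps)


Rate = 2 * B * log2(M) = 2 * 445000 * 3.0 = 2670000.0

2670000.0 bps


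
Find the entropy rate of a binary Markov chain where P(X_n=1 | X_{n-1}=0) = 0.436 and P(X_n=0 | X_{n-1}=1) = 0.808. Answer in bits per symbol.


Stationary distribution: pi_0 = p10/(p01+p10) = 0.6495, pi_1 = 0.3505. Entropy rate H' = pi_0*H(p01) + pi_1*H(p10) = 0.6495*0.9881 + 0.3505*0.7056 = 0.8891

0.8891 bits/symbol


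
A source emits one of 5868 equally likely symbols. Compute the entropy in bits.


H = log2(n) = log2(5868) = 12.5187

12.5187 bits


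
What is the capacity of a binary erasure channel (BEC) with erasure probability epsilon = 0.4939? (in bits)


C = 1 - epsilon = 1 - 0.4939 = 0.5061

0.5061 bits


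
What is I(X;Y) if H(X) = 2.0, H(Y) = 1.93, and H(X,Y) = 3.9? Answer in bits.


I(X;Y) = H(X) + H(Y) - H(X,Y) = 2.0 + 1.93 - 3.9 = 0.03

0.03 bits


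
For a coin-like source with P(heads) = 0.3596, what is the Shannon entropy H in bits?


H = -p*log2(p) - (1-p)*log2(1-p). -0.3596*log2(0.3596) = 0.530602; -0.6404*log2(0.6404) = 0.411748. H = 0.530602 + 0.411748 = 0.9424

0.9424 bits


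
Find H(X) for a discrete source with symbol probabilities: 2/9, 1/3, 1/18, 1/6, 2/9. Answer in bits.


H = -sum(p_i * log2(p_i)). Terms: -(2/9)*log2(2/9) = 0.482206; -(1/3)*log2(1/3) = 0.528321; -(1/18)*log2(1/18) = 0.231663; -(1/6)*log2(1/6) = 0.430827; -(2/9)*log2(2/9) = 0.482206. H = 0.482206 + 0.528321 + 0.231663 + 0.430827 + 0.482206 = 2.1552

2.1552 bits


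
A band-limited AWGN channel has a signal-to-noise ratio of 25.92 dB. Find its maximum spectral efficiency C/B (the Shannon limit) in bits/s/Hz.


SNR_linear = 10^(25.92/10) = 390.8409; C/B = log2(1 + SNR_linear) = log2(1 + 390.8409) = 8.6141

8.6141 bits/s/Hz


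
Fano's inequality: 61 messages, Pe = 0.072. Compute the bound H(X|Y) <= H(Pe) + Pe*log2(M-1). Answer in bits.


H(Pe) = -Pe*log2(Pe) - (1-Pe)*log2(1-Pe) = -0.072*log2(0.072) - 0.928*log2(0.928) = 0.273302 + 0.100041 = 0.3733. Pe*log2(M-1) = 0.072*log2(60) = 0.425296. Bound = H(Pe) + Pe*log2(M-1) = 0.273302 + 0.100041 + 0.425296 = 0.7986

0.7986 bits


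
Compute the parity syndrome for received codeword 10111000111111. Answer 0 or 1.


Syndrome = XOR of all bits = 1 XOR 0 XOR 1 XOR 1 XOR 1 XOR 0 XOR 0 XOR 0 XOR 1 XOR 1 XOR 1 XOR 1 XOR 1 XOR 1 = 0

0


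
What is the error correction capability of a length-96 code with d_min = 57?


Correction capability = floor((d-1)/2) = floor((57-1)/2) = 28

28 errors


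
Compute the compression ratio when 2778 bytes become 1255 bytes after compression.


Ratio = original / compressed = 2778 / 1255 = 2.2135

2.2135


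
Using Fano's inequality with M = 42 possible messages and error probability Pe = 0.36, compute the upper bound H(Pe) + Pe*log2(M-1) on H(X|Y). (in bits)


H(Pe) = -Pe*log2(Pe) - (1-Pe)*log2(1-Pe) = -0.36*log2(0.36) - 0.64*log2(0.64) = 0.530615 + 0.412068 = 0.9427. Pe*log2(M-1) = 0.36*log2(41) = 1.928719. Bound = H(Pe) + Pe*log2(M-1) = 0.530615 + 0.412068 + 1.928719 = 2.8714

2.8714 bits


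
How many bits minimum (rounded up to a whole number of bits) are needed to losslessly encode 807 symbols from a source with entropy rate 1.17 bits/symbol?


Minimum bits >= n * H = 807 * 1.17 = 944.19, rounded up to a whole number of bits = 945

945 bits


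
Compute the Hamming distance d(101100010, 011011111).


Count differing positions: ^ ^ . ^ ^ ^ ^ . ^ = 7 differences

7


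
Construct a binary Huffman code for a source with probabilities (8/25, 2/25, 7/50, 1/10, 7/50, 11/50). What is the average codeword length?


Huffman construction (repeatedly merge the two least-probable nodes; each merge adds 1 bit to every symbol beneath it): 2/25 + 1/10 = 9/50; 7/50 + 7/50 = 7/25; 9/50 + 11/50 = 2/5; 7/25 + 8/25 = 3/5; 2/5 + 3/5 = 1. Resulting codeword lengths (in the order the probabilities were given): (2, 3, 3, 3, 3, 2). L_avg = sum(p_i * l_i) = 8/25*2 + 2/25*3 + 7/50*3 + 1/10*3 + 7/50*3 + 11/50*2 = 123/50 = 2.46

2.46 bits


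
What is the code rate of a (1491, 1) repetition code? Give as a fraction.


Rate = k/n = 1/1491

1/1491


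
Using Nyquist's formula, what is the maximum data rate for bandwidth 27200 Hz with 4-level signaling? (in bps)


Rate = 2 * B * log2(M) = 2 * 27200 * 2.0 = 108800.0

108800.0 bps


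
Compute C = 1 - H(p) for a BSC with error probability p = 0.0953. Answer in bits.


H(p) = -p*log2(p) - (1-p)*log2(1-p) = -0.0953*log2(0.0953) - 0.9047*log2(0.9047) = 0.323199 + 0.130719 = 0.4539. C = 1 - H(p) = 1 - 0.4539 = 0.5461

0.5461 bits


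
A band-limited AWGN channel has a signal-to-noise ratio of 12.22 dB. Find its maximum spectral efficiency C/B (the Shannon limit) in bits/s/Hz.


SNR_linear = 10^(12.22/10) = 16.6725; C/B = log2(1 + SNR_linear) = log2(1 + 16.6725) = 4.1434

4.1434 bits/s/Hz


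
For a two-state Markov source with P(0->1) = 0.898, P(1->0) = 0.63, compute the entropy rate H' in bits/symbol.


Stationary distribution: pi_0 = p10/(p01+p10) = 0.4123, pi_1 = 0.5877. Entropy rate H' = pi_0*H(p01) + pi_1*H(p10) = 0.4123*0.4753 + 0.5877*0.9507 = 0.7547

0.7547 bits/symbol


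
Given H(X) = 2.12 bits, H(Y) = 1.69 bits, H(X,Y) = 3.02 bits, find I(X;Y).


I(X;Y) = H(X) + H(Y) - H(X,Y) = 2.12 + 1.69 - 3.02 = 0.79

0.79 bits


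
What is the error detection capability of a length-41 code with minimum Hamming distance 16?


Detection capability = d_min - 1 = 16 - 1 = 15

15 errors


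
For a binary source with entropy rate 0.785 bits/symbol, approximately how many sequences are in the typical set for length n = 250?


log2|A_typical| = nH = 250 * 0.785 = 196.25, so |A_typical| ~ 2^196.25 = 1.194e+59

1.194e+59


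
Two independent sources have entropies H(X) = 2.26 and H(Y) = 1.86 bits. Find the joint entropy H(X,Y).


For independent variables, H(X,Y) = H(X) + H(Y) = 2.26 + 1.86 = 4.12

4.12 bits


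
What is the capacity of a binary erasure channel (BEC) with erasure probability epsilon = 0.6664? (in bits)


C = 1 - epsilon = 1 - 0.6664 = 0.3336

0.3336 bits


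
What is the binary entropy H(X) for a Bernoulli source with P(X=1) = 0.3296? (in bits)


H = -p*log2(p) - (1-p)*log2(1-p). -0.3296*log2(0.3296) = 0.527759; -0.6704*log2(0.6704) = 0.386758. H = 0.527759 + 0.386758 = 0.9145

0.9145 bits


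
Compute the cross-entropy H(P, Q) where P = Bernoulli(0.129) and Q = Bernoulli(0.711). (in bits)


H(P,Q) = -p*log2(q) - (1-p)*log2(1-q). -0.129*log2(0.711) = 0.063478; -0.871*log2(0.289) = 1.559838. H(P,Q) = 0.063478 + 1.559838 = 1.6233

1.6233 bits


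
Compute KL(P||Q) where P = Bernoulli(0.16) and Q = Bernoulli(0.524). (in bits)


KL = p*log2(p/q) + (1-p)*log2((1-p)/(1-q)) = 0.16*log2(0.16/0.524) + 0.84*log2(0.84/0.476) = 0.4145

0.4145 bits


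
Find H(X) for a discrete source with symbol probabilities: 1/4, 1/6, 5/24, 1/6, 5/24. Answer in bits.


H = -sum(p_i * log2(p_i)). Terms: -(1/4)*log2(1/4) = 0.500000; -(1/6)*log2(1/6) = 0.430827; -(5/24)*log2(5/24) = 0.471466; -(1/6)*log2(1/6) = 0.430827; -(5/24)*log2(5/24) = 0.471466. H = 0.500000 + 0.430827 + 0.471466 + 0.430827 + 0.471466 = 2.3046

2.3046 bits


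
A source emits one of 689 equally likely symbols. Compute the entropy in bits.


H = log2(n) = log2(689) = 9.4284

9.4284 bits


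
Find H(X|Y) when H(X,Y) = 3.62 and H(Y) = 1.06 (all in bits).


H(X|Y) = H(X,Y) - H(Y) = 3.62 - 1.06 = 2.56

2.56 bits


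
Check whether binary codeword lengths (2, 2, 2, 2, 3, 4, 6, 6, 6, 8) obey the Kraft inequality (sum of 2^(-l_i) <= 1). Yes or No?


Kraft sum = sum(2^(-l_i)) = 1.2383, need <= 1. Result: violated (a binary prefix-free code with these lengths cannot exist)

No


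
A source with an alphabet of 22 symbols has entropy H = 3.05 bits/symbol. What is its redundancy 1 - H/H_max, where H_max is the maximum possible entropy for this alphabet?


H_max = log2(K) = log2(22) = 4.4594 bits/symbol. Redundancy = 1 - H/H_max = 1 - 3.05/4.4594 = 1 - 0.6839 = 0.3161

0.3161


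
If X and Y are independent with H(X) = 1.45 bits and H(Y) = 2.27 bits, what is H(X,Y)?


For independent variables, H(X,Y) = H(X) + H(Y) = 1.45 + 2.27 = 3.72

3.72 bits


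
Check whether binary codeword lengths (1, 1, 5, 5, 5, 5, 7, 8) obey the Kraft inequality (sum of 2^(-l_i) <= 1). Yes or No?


Kraft sum = sum(2^(-l_i)) = 1.1367, need <= 1. Result: violated (a binary prefix-free code with these lengths cannot exist)

No


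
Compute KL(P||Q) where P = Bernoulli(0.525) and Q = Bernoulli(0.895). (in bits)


KL = p*log2(p/q) + (1-p)*log2((1-p)/(1-q)) = 0.525*log2(0.525/0.895) + 0.475*log2(0.475/0.105) = 0.6303

0.6303 bits


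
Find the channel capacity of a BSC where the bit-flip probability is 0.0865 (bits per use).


H(p) = -p*log2(p) - (1-p)*log2(1-p) = -0.0865*log2(0.0865) - 0.9135*log2(0.9135) = 0.305445 + 0.119233 = 0.4247. C = 1 - H(p) = 1 - 0.4247 = 0.5753

0.5753 bits


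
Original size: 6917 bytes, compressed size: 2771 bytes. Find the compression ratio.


Ratio = original / compressed = 6917 / 2771 = 2.4962

2.4962


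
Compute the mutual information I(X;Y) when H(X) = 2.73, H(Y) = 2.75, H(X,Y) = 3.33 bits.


I(X;Y) = H(X) + H(Y) - H(X,Y) = 2.73 + 2.75 - 3.33 = 2.15

2.15 bits


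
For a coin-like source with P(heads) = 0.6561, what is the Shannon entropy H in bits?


H = -p*log2(p) - (1-p)*log2(1-p). -0.6561*log2(0.6561) = 0.398917; -0.3439*log2(0.3439) = 0.529585. H = 0.398917 + 0.529585 = 0.9285

0.9285 bits


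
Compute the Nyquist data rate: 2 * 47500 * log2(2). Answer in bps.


Rate = 2 * B * log2(M) = 2 * 47500 * 1.0 = 95000.0

95000.0 bps


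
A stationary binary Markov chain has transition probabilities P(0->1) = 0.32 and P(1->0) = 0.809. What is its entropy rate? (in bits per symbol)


Stationary distribution: pi_0 = p10/(p01+p10) = 0.7166, pi_1 = 0.2834. Entropy rate H' = pi_0*H(p01) + pi_1*H(p10) = 0.7166*0.9044 + 0.2834*0.7036 = 0.8475

0.8475 bits/symbol


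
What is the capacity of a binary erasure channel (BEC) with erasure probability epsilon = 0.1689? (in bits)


C = 1 - epsilon = 1 - 0.1689 = 0.8311

0.8311 bits


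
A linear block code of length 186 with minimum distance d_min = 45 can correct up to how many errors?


Correction capability = floor((d-1)/2) = floor((45-1)/2) = 22

22 errors


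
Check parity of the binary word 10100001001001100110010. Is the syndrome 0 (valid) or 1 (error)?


Syndrome = XOR of all bits = 1 XOR 0 XOR 1 XOR 0 XOR 0 XOR 0 XOR 0 XOR 1 XOR 0 XOR 0 XOR 1 XOR 0 XOR 0 XOR 1 XOR 1 XOR 0 XOR 0 XOR 1 XOR 1 XOR 0 XOR 0 XOR 1 XOR 0 = 1

1


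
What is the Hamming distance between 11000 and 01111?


Count differing positions: ^ . ^ ^ ^ = 4 differences

4


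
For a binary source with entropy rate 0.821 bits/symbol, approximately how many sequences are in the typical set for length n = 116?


log2|A_typical| = nH = 116 * 0.821 = 95.236, so |A_typical| ~ 2^95.236 = 4.665e+28

4.665e+28


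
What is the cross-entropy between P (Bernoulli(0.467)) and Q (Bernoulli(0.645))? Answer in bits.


H(P,Q) = -p*log2(q) - (1-p)*log2(1-q). -0.467*log2(0.645) = 0.295438; -0.533*log2(0.355) = 0.796360. H(P,Q) = 0.295438 + 0.796360 = 1.0918

1.0918 bits


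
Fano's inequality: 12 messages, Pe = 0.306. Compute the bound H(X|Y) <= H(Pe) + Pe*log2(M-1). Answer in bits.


H(Pe) = -Pe*log2(Pe) - (1-Pe)*log2(1-Pe) = -0.306*log2(0.306) - 0.694*log2(0.694) = 0.522769 + 0.365733 = 0.8885. Pe*log2(M-1) = 0.306*log2(11) = 1.058586. Bound = H(Pe) + Pe*log2(M-1) = 0.522769 + 0.365733 + 1.058586 = 1.9471

1.9471 bits


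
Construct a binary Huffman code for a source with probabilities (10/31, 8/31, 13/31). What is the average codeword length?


Huffman construction (repeatedly merge the two least-probable nodes; each merge adds 1 bit to every symbol beneath it): 8/31 + 10/31 = 18/31; 13/31 + 18/31 = 1. Resulting codeword lengths (in the order the probabilities were given): (2, 2, 1). L_avg = sum(p_i * l_i) = 10/31*2 + 8/31*2 + 13/31*1 = 49/31 = 1.5806

1.5806 bits


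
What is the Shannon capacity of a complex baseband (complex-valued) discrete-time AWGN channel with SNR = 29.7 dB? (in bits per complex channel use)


SNR_linear = 10^(29.7/10) = 933.2543; C = log2(1 + SNR_linear) = log2(1 + 933.2543) = 9.8677

9.8677 bits/channel use


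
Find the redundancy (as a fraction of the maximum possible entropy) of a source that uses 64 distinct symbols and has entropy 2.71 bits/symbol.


H_max = log2(K) = log2(64) = 6.0 bits/symbol. Redundancy = 1 - H/H_max = 1 - 2.71/6.0 = 1 - 0.4517 = 0.5483

0.5483


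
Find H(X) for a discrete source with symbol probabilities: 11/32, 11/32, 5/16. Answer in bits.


H = -sum(p_i * log2(p_i)). Terms: -(11/32)*log2(11/32) = 0.529570; -(11/32)*log2(11/32) = 0.529570; -(5/16)*log2(5/16) = 0.524397. H = 0.529570 + 0.529570 + 0.524397 = 1.5835

1.5835 bits


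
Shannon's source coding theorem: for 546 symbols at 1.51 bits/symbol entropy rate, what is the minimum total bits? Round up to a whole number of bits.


Minimum bits >= n * H = 546 * 1.51 = 824.46, rounded up to a whole number of bits = 825

825 bits


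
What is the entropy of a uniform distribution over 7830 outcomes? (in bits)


H = log2(n) = log2(7830) = 12.9348

12.9348 bits


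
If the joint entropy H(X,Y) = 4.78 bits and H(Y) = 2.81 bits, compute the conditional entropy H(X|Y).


H(X|Y) = H(X,Y) - H(Y) = 4.78 - 2.81 = 1.97

1.97 bits


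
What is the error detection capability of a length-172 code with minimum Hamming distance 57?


Detection capability = d_min - 1 = 57 - 1 = 56

56 errors


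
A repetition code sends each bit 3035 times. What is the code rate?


Rate = k/n = 1/3035

1/3035


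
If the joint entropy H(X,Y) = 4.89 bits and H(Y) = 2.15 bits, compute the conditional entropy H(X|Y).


H(X|Y) = H(X,Y) - H(Y) = 4.89 - 2.15 = 2.74

2.74 bits


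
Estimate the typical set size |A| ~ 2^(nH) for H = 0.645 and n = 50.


log2|A_typical| = nH = 50 * 0.645 = 32.25, so |A_typical| ~ 2^32.25 = 5.108e+09

5.108e+09


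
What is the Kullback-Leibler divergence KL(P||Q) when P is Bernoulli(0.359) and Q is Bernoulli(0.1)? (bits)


KL = p*log2(p/q) + (1-p)*log2((1-p)/(1-q)) = 0.359*log2(0.359/0.1) + 0.641*log2(0.641/0.9) = 0.3482

0.3482 bits


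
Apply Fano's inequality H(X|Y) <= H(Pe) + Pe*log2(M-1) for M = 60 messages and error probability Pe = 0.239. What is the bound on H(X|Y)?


H(Pe) = -Pe*log2(Pe) - (1-Pe)*log2(1-Pe) = -0.239*log2(0.239) - 0.761*log2(0.761) = 0.493515 + 0.299858 = 0.7934. Pe*log2(M-1) = 0.239*log2(59) = 1.405952. Bound = H(Pe) + Pe*log2(M-1) = 0.493515 + 0.299858 + 1.405952 = 2.1993

2.1993 bits


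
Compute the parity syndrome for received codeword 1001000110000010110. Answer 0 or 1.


Syndrome = XOR of all bits = 1 XOR 0 XOR 0 XOR 1 XOR 0 XOR 0 XOR 0 XOR 1 XOR 1 XOR 0 XOR 0 XOR 0 XOR 0 XOR 0 XOR 1 XOR 0 XOR 1 XOR 1 XOR 0 = 1

1


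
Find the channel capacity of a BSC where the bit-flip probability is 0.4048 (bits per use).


H(p) = -p*log2(p) - (1-p)*log2(1-p) = -0.4048*log2(0.4048) - 0.5952*log2(0.5952) = 0.528150 + 0.445539 = 0.9737. C = 1 - H(p) = 1 - 0.9737 = 0.0263

0.0263 bits


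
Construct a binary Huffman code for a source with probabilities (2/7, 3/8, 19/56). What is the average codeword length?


Huffman construction (repeatedly merge the two least-probable nodes; each merge adds 1 bit to every symbol beneath it): 2/7 + 19/56 = 5/8; 3/8 + 5/8 = 1. Resulting codeword lengths (in the order the probabilities were given): (2, 1, 2). L_avg = sum(p_i * l_i) = 2/7*2 + 3/8*1 + 19/56*2 = 13/8 = 1.625

1.625 bits


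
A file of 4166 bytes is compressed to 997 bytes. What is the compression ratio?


Ratio = original / compressed = 4166 / 997 = 4.1785

4.1785


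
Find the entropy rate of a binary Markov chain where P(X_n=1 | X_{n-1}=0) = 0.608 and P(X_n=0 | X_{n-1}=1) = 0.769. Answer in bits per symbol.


Stationary distribution: pi_0 = p10/(p01+p10) = 0.5585, pi_1 = 0.4415. Entropy rate H' = pi_0*H(p01) + pi_1*H(p10) = 0.5585*0.9661 + 0.4415*0.7798 = 0.8838

0.8838 bits/symbol


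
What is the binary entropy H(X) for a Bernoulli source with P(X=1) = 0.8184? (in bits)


H = -p*log2(p) - (1-p)*log2(1-p). -0.8184*log2(0.8184) = 0.236617; -0.1816*log2(0.1816) = 0.446947. H = 0.236617 + 0.446947 = 0.6836

0.6836 bits


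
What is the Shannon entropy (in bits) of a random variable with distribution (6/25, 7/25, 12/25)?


H = -sum(p_i * log2(p_i)). Terms: -(6/25)*log2(6/25) = 0.494134; -(7/25)*log2(7/25) = 0.514220; -(12/25)*log2(12/25) = 0.508269. H = 0.494134 + 0.514220 + 0.508269 = 1.5166

1.5166 bits


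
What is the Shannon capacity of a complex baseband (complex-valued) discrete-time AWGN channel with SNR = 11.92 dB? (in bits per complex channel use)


SNR_linear = 10^(11.92/10) = 15.5597; C = log2(1 + SNR_linear) = log2(1 + 15.5597) = 4.0496

4.0496 bits/channel use


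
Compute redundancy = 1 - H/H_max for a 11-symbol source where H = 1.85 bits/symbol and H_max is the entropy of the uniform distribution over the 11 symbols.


H_max = log2(K) = log2(11) = 3.4594 bits/symbol. Redundancy = 1 - H/H_max = 1 - 1.85/3.4594 = 1 - 0.5348 = 0.4652

0.4652


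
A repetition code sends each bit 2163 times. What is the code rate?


Rate = k/n = 1/2163

1/2163


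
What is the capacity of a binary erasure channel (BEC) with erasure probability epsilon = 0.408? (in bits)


C = 1 - epsilon = 1 - 0.408 = 0.592

0.592 bits


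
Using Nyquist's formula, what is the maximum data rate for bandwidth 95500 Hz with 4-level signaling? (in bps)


Rate = 2 * B * log2(M) = 2 * 95500 * 2.0 = 382000.0

382000.0 bps


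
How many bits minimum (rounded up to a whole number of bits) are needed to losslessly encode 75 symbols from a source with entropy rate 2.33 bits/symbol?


Minimum bits >= n * H = 75 * 2.33 = 174.75, rounded up to a whole number of bits = 175

175 bits


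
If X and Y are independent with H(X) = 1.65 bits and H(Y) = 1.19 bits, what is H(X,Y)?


For independent variables, H(X,Y) = H(X) + H(Y) = 1.65 + 1.19 = 2.84

2.84 bits


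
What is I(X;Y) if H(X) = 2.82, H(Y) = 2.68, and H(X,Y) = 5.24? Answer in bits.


I(X;Y) = H(X) + H(Y) - H(X,Y) = 2.82 + 2.68 - 5.24 = 0.26

0.26 bits


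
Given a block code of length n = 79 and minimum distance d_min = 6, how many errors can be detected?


Detection capability = d_min - 1 = 6 - 1 = 5

5 errors


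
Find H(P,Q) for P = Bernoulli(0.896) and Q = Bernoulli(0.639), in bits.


H(P,Q) = -p*log2(q) - (1-p)*log2(1-q). -0.896*log2(0.639) = 0.578916; -0.104*log2(0.361) = 0.152873. H(P,Q) = 0.578916 + 0.152873 = 0.7318

0.7318 bits


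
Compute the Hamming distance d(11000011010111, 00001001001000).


Count differing positions: ^ ^ . . ^ . ^ . . ^ ^ ^ ^ ^ = 9 differences

9


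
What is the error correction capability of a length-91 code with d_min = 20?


Correction capability = floor((d-1)/2) = floor((20-1)/2) = 9

9 errors


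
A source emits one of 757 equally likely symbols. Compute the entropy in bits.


H = log2(n) = log2(757) = 9.5641

9.5641 bits


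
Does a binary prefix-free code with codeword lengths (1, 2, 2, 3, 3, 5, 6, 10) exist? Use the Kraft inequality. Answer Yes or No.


Kraft sum = sum(2^(-l_i)) = 1.2979, need <= 1. Result: violated (a binary prefix-free code with these lengths cannot exist)

No


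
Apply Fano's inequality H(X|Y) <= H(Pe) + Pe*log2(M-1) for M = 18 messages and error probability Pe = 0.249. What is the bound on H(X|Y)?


H(Pe) = -Pe*log2(Pe) - (1-Pe)*log2(1-Pe) = -0.249*log2(0.249) - 0.751*log2(0.751) = 0.499440 + 0.310250 = 0.8097. Pe*log2(M-1) = 0.249*log2(17) = 1.017778. Bound = H(Pe) + Pe*log2(M-1) = 0.499440 + 0.310250 + 1.017778 = 1.8275

1.8275 bits


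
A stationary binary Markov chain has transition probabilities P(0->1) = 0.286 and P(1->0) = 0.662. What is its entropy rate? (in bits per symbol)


Stationary distribution: pi_0 = p10/(p01+p10) = 0.6983, pi_1 = 0.3017. Entropy rate H' = pi_0*H(p01) + pi_1*H(p10) = 0.6983*0.8635 + 0.3017*0.9229 = 0.8814

0.8814 bits/symbol


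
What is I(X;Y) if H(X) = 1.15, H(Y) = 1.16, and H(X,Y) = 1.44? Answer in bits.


I(X;Y) = H(X) + H(Y) - H(X,Y) = 1.15 + 1.16 - 1.44 = 0.87

0.87 bits


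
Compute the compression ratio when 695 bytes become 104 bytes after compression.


Ratio = original / compressed = 695 / 104 = 6.6827

6.6827


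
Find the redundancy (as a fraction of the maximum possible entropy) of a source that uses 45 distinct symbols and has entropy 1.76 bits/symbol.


H_max = log2(K) = log2(45) = 5.4919 bits/symbol. Redundancy = 1 - H/H_max = 1 - 1.76/5.4919 = 1 - 0.3205 = 0.6795

0.6795


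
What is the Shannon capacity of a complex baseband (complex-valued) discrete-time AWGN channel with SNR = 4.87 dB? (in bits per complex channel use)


SNR_linear = 10^(4.87/10) = 3.069; C = log2(1 + SNR_linear) = log2(1 + 3.069) = 2.0247

2.0247 bits/channel use


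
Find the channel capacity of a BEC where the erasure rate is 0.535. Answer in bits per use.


C = 1 - epsilon = 1 - 0.535 = 0.465

0.465 bits


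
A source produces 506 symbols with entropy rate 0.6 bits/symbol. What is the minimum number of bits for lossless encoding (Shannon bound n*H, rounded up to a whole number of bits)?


Minimum bits >= n * H = 506 * 0.6 = 303.6, rounded up to a whole number of bits = 304

304 bits


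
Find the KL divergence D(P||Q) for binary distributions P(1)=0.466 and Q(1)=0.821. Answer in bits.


KL = p*log2(p/q) + (1-p)*log2((1-p)/(1-q)) = 0.466*log2(0.466/0.821) + 0.534*log2(0.534/0.179) = 0.4613

0.4613 bits


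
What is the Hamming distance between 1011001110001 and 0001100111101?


Count differing positions: ^ . ^ . ^ . ^ . . ^ ^ . . = 6 differences

6


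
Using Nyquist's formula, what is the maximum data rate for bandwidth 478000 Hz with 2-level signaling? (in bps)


Rate = 2 * B * log2(M) = 2 * 478000 * 1.0 = 956000.0

956000.0 bps


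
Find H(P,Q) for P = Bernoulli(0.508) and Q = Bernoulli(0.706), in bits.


H(P,Q) = -p*log2(q) - (1-p)*log2(1-q). -0.508*log2(0.706) = 0.255148; -0.492*log2(0.294) = 0.868927. H(P,Q) = 0.255148 + 0.868927 = 1.1241

1.1241 bits


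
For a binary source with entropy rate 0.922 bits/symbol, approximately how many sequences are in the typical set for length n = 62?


log2|A_typical| = nH = 62 * 0.922 = 57.164, so |A_typical| ~ 2^57.164 = 1.615e+17

1.615e+17


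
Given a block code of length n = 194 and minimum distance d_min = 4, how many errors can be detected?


Detection capability = d_min - 1 = 4 - 1 = 3

3 errors


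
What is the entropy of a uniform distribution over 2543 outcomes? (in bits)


H = log2(n) = log2(2543) = 11.3123

11.3123 bits


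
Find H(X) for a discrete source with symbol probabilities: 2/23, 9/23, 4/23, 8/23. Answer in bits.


H = -sum(p_i * log2(p_i)). Terms: -(2/23)*log2(2/23) = 0.306397; -(9/23)*log2(9/23) = 0.529684; -(4/23)*log2(4/23) = 0.438880; -(8/23)*log2(8/23) = 0.529935. H = 0.306397 + 0.529684 + 0.438880 + 0.529935 = 1.8049

1.8049 bits


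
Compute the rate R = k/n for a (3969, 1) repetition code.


Rate = k/n = 1/3969

1/3969


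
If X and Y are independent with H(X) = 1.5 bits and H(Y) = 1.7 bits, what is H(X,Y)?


For independent variables, H(X,Y) = H(X) + H(Y) = 1.5 + 1.7 = 3.2

3.2 bits


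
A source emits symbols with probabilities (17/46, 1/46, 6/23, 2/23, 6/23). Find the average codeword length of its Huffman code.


Huffman construction (repeatedly merge the two least-probable nodes; each merge adds 1 bit to every symbol beneath it): 1/46 + 2/23 = 5/46; 5/46 + 6/23 = 17/46; 6/23 + 17/46 = 29/46; 17/46 + 29/46 = 1. Resulting codeword lengths (in the order the probabilities were given): (2, 3, 2, 3, 2). L_avg = sum(p_i * l_i) = 17/46*2 + 1/46*3 + 6/23*2 + 2/23*3 + 6/23*2 = 97/46 = 2.1087

2.1087 bits


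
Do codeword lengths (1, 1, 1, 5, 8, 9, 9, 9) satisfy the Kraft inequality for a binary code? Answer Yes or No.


Kraft sum = sum(2^(-l_i)) = 1.541, need <= 1. Result: violated (a binary prefix-free code with these lengths cannot exist)

No


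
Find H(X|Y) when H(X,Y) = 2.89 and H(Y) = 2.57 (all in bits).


H(X|Y) = H(X,Y) - H(Y) = 2.89 - 2.57 = 0.32

0.32 bits


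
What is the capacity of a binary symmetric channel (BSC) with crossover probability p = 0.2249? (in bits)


H(p) = -p*log2(p) - (1-p)*log2(1-p) = -0.2249*log2(0.2249) - 0.7751*log2(0.7751) = 0.484130 + 0.284885 = 0.769. C = 1 - H(p) = 1 - 0.769 = 0.231

0.231 bits


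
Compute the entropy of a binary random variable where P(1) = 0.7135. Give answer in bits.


H = -p*log2(p) - (1-p)*log2(1-p). -0.7135*log2(0.7135) = 0.347485; -0.2865*log2(0.2865) = 0.516672. H = 0.347485 + 0.516672 = 0.8642

0.8642 bits


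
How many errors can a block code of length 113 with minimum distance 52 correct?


Correction capability = floor((d-1)/2) = floor((52-1)/2) = 25

25 errors


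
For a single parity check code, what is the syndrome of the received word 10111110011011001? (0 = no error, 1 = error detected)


Syndrome = XOR of all bits = 1 XOR 0 XOR 1 XOR 1 XOR 1 XOR 1 XOR 1 XOR 0 XOR 0 XOR 1 XOR 1 XOR 0 XOR 1 XOR 1 XOR 0 XOR 0 XOR 1 = 1

1


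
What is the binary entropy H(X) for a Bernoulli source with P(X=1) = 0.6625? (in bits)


H = -p*log2(p) - (1-p)*log2(1-p). -0.6625*log2(0.6625) = 0.393530; -0.3375*log2(0.3375) = 0.528876. H = 0.393530 + 0.528876 = 0.9224

0.9224 bits


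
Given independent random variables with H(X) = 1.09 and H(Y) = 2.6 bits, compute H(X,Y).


For independent variables, H(X,Y) = H(X) + H(Y) = 1.09 + 2.6 = 3.69

3.69 bits


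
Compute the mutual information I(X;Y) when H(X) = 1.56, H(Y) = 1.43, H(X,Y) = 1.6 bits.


I(X;Y) = H(X) + H(Y) - H(X,Y) = 1.56 + 1.43 - 1.6 = 1.39

1.39 bits


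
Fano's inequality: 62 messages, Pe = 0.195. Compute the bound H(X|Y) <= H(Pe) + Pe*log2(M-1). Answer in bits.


H(Pe) = -Pe*log2(Pe) - (1-Pe)*log2(1-Pe) = -0.195*log2(0.195) - 0.805*log2(0.805) = 0.459899 + 0.251916 = 0.7118. Pe*log2(M-1) = 0.195*log2(61) = 1.156494. Bound = H(Pe) + Pe*log2(M-1) = 0.459899 + 0.251916 + 1.156494 = 1.8683

1.8683 bits


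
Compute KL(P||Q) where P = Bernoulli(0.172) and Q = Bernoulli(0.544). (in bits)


KL = p*log2(p/q) + (1-p)*log2((1-p)/(1-q)) = 0.172*log2(0.172/0.544) + 0.828*log2(0.828/0.456) = 0.4268

0.4268 bits


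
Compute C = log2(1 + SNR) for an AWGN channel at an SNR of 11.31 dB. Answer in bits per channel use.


SNR_linear = 10^(11.31/10) = 13.5207; C = log2(1 + SNR_linear) = log2(1 + 13.5207) = 3.86

3.86 bits/channel use


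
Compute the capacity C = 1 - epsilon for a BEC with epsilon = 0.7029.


C = 1 - epsilon = 1 - 0.7029 = 0.2971

0.2971 bits


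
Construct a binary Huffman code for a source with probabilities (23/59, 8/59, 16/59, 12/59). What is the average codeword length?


Huffman construction (repeatedly merge the two least-probable nodes; each merge adds 1 bit to every symbol beneath it): 8/59 + 12/59 = 20/59; 16/59 + 20/59 = 36/59; 23/59 + 36/59 = 1. Resulting codeword lengths (in the order the probabilities were given): (1, 3, 2, 3). L_avg = sum(p_i * l_i) = 23/59*1 + 8/59*3 + 16/59*2 + 12/59*3 = 115/59 = 1.9492

1.9492 bits


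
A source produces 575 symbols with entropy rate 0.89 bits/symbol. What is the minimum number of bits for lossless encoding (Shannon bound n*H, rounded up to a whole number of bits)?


Minimum bits >= n * H = 575 * 0.89 = 511.75, rounded up to a whole number of bits = 512

512 bits


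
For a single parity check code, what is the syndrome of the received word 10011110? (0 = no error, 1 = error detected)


Syndrome = XOR of all bits = 1 XOR 0 XOR 0 XOR 1 XOR 1 XOR 1 XOR 1 XOR 0 = 1

1


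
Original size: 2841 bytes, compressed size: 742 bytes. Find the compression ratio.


Ratio = original / compressed = 2841 / 742 = 3.8288

3.8288


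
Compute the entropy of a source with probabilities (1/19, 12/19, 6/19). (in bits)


H = -sum(p_i * log2(p_i)). Terms: -(1/19)*log2(1/19) = 0.223575; -(12/19)*log2(12/19) = 0.418715; -(6/19)*log2(6/19) = 0.525147. H = 0.223575 + 0.418715 + 0.525147 = 1.1674

1.1674 bits


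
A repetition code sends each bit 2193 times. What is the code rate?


Rate = k/n = 1/2193

1/2193


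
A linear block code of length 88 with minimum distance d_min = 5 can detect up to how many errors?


Detection capability = d_min - 1 = 5 - 1 = 4

4 errors


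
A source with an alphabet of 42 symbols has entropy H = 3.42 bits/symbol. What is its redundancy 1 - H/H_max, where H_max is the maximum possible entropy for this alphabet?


H_max = log2(K) = log2(42) = 5.3923 bits/symbol. Redundancy = 1 - H/H_max = 1 - 3.42/5.3923 = 1 - 0.6342 = 0.3658

0.3658


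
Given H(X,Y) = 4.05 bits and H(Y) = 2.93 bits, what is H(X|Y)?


H(X|Y) = H(X,Y) - H(Y) = 4.05 - 2.93 = 1.12

1.12 bits


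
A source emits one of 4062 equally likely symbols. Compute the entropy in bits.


H = log2(n) = log2(4062) = 11.988

11.988 bits


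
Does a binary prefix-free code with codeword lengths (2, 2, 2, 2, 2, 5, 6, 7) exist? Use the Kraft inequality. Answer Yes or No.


Kraft sum = sum(2^(-l_i)) = 1.3047, need <= 1. Result: violated (a binary prefix-free code with these lengths cannot exist)

No


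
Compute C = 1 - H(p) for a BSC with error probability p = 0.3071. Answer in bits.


H(p) = -p*log2(p) - (1-p)*log2(1-p) = -0.3071*log2(0.3071) - 0.6929*log2(0.6929) = 0.523059 + 0.366739 = 0.8898. C = 1 - H(p) = 1 - 0.8898 = 0.1102

0.1102 bits


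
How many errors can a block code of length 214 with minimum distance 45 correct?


Correction capability = floor((d-1)/2) = floor((45-1)/2) = 22

22 errors


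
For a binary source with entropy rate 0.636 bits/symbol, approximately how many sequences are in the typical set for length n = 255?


log2|A_typical| = nH = 255 * 0.636 = 162.18, so |A_typical| ~ 2^162.18 = 6.623e+48

6.623e+48


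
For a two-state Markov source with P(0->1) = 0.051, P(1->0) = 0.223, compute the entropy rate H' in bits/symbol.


Stationary distribution: pi_0 = p10/(p01+p10) = 0.8139, pi_1 = 0.1861. Entropy rate H' = pi_0*H(p01) + pi_1*H(p10) = 0.8139*0.2906 + 0.1861*0.7656 = 0.379

0.379 bits/symbol


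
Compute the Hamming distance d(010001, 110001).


Count differing positions: ^ . . . . . = 1 differences

1
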